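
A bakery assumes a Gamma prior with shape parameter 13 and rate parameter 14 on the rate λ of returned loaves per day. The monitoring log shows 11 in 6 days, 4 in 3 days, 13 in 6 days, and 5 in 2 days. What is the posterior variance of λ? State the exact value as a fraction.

Total count: 11 + 4 + 13 + 5 = 33.
Total exposure: 6 + 3 + 6 + 2 = 17 days.
The Gamma prior is conjugate for the Poisson rate, so λ | data ~ Gamma(13+33, 14+17) = Gamma(46, 31).
Posterior variance = α'/β'² = 46/961.

46/961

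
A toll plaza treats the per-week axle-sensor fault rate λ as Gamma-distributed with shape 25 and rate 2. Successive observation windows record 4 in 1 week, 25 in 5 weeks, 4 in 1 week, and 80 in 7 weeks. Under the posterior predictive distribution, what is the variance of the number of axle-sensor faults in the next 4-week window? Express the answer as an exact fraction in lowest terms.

345/8

Total count: 4 + 25 + 4 + 80 = 113.
Total exposure: 1 + 5 + 1 + 7 = 14 weeks.
By Gamma–Poisson conjugacy, the posterior is Gamma(α + Σx, β + Σt) = Gamma(25 + 113, 2 + 14) = Gamma(138, 16).
The posterior predictive for a window of length T is Negative Binomial with variance T·α'·(β'+T)/β'² = 4·138·20/256 = 345/8.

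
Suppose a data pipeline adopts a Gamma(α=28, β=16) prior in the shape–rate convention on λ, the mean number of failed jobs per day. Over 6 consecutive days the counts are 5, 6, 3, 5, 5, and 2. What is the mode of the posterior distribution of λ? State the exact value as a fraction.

Total count: 5 + 6 + 3 + 5 + 5 + 2 = 26.
Total exposure: 6 days.
Conjugate update: add total count to the shape and total exposure to the rate, giving Gamma(54, 22).
Posterior mode = (α'−1)/β' = 53/22.

53/22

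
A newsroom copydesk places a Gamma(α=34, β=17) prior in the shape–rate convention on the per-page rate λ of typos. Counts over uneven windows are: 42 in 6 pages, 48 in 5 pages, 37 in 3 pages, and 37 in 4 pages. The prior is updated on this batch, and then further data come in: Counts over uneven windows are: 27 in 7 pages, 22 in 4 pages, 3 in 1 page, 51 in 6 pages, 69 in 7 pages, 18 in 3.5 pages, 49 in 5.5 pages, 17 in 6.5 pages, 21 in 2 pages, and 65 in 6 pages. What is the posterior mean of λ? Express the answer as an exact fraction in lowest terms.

Total count: 42 + 48 + 37 + 37 = 164.
Total exposure: 6 + 5 + 3 + 4 = 18 pages.
After the first batch: Gamma(34 + 164, 17 + 18) = Gamma(198, 35).
Total count: 27 + 22 + 3 + 51 + 69 + 18 + 49 + 17 + 21 + 65 = 342.
Total exposure: 7 + 4 + 1 + 6 + 7 + 3.5 + 5.5 + 6.5 + 2 + 6 = 48.5 pages.
After the second batch: Gamma(198 + 342, 35 + 48.5) = Gamma(540, 167/2).
Posterior mean = α'/β' = 540/(167/2) = 1080/167.

1080/167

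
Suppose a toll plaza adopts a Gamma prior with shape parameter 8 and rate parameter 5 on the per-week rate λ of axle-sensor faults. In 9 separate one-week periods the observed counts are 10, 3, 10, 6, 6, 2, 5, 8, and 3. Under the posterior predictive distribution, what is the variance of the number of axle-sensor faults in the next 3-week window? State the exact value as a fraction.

3111/196

Total count: 10 + 3 + 10 + 6 + 6 + 2 + 5 + 8 + 3 = 53.
Total exposure: 9 weeks.
By Gamma–Poisson conjugacy, the posterior is Gamma(α + Σx, β + Σt) = Gamma(8 + 53, 5 + 9) = Gamma(61, 14).
The posterior predictive for a window of length T is Negative Binomial with variance T·α'·(β'+T)/β'² = 3·61·17/196 = 3111/196.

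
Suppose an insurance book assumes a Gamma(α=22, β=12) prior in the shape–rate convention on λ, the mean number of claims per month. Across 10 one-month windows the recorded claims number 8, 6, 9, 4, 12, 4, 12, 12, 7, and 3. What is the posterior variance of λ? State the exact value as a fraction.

Total count: 8 + 6 + 9 + 4 + 12 + 4 + 12 + 12 + 7 + 3 = 77.
Total exposure: 10 months.
The Gamma prior is conjugate for the Poisson rate, so λ | data ~ Gamma(22+77, 12+10) = Gamma(99, 22).
Posterior variance = α'/β'² = 99/484 = 9/44.

9/44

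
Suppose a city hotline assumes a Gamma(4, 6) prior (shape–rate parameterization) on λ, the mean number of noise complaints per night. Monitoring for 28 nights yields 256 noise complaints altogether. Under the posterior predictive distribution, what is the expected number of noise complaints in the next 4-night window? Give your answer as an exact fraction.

520/17

Total count 256 over total exposure 28 nights.
The Gamma prior is conjugate for the Poisson rate, so λ | data ~ Gamma(4+256, 6+28) = Gamma(260, 34).
Predictive mean over a 4-night window = T·E[λ|data] = 4·260/34 = 520/17.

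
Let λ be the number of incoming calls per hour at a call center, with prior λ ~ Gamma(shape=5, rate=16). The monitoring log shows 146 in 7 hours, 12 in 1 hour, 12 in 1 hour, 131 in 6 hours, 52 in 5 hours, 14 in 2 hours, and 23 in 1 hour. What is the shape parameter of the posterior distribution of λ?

Total count: 146 + 12 + 12 + 131 + 52 + 14 + 23 = 390.
Total exposure: 7 + 1 + 1 + 6 + 5 + 2 + 1 = 23 hours.
The Gamma prior is conjugate for the Poisson rate, so λ | data ~ Gamma(5+390, 16+23) = Gamma(395, 39).

395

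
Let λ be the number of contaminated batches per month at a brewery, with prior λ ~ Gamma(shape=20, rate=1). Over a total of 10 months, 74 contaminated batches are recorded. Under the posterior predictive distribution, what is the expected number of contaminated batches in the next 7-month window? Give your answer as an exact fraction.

658/11

Total count 74 over total exposure 10 months.
Conjugate update: add total count to the shape and total exposure to the rate, giving Gamma(94, 11).
Predictive mean over a 7-month window = T·E[λ|data] = 7·94/11 = 658/11.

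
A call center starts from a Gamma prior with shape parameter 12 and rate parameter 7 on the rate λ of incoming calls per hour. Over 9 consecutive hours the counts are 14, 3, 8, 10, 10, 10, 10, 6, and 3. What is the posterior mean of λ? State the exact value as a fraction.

Total count: 14 + 3 + 8 + 10 + 10 + 10 + 10 + 6 + 3 = 74.
Total exposure: 9 hours.
By Gamma–Poisson conjugacy, the posterior is Gamma(α + Σx, β + Σt) = Gamma(12 + 74, 7 + 9) = Gamma(86, 16).
Posterior mean = α'/β' = 86/16 = 43/8.

43/8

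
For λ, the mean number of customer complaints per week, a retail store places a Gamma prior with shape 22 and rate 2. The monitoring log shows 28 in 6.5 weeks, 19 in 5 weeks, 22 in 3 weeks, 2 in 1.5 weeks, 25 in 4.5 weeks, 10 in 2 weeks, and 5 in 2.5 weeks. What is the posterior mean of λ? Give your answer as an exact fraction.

Total count: 28 + 19 + 22 + 2 + 25 + 10 + 5 = 111.
Total exposure: 6.5 + 5 + 3 + 1.5 + 4.5 + 2 + 2.5 = 25 weeks.
By Gamma–Poisson conjugacy, the posterior is Gamma(α + Σx, β + Σt) = Gamma(22 + 111, 2 + 25) = Gamma(133, 27).
Posterior mean = α'/β' = 133/27.

133/27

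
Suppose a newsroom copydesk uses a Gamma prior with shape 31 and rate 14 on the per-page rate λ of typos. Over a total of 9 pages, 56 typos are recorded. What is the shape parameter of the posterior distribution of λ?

Total count 56 over total exposure 9 pages.
Gamma(α, β) with Poisson data over total exposure Σt gives posterior Gamma(α+Σx, β+Σt) = Gamma(87, 23).

87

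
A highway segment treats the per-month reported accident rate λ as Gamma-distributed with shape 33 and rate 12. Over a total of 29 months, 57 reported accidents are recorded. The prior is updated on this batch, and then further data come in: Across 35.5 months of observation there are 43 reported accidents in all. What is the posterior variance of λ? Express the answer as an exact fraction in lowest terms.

532/23409

Total count 57 over total exposure 29 months.
After the first batch: Gamma(33 + 57, 12 + 29) = Gamma(90, 41).
Total count 43 over total exposure 35.5 months.
After the second batch: Gamma(90 + 43, 41 + 35.5) = Gamma(133, 153/2).
Posterior variance = α'/β'² = 133/(23409/4) = 532/23409.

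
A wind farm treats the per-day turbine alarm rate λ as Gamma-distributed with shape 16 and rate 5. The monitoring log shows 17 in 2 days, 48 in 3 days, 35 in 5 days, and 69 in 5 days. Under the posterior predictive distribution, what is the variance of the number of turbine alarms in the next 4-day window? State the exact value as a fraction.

222/5

Total count: 17 + 48 + 35 + 69 = 169.
Total exposure: 2 + 3 + 5 + 5 = 15 days.
Posterior: α' = 16 + 169 = 185, β' = 5 + 15 = 20.
The posterior predictive for a window of length T is Negative Binomial with variance T·α'·(β'+T)/β'² = 4·185·24/400 = 222/5.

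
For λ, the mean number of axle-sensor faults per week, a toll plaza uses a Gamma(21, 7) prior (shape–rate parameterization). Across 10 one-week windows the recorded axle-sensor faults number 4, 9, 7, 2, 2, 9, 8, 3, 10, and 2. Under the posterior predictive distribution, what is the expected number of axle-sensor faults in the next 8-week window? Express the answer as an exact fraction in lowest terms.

Total count: 4 + 9 + 7 + 2 + 2 + 9 + 8 + 3 + 10 + 2 = 56.
Total exposure: 10 weeks.
By Gamma–Poisson conjugacy, the posterior is Gamma(α + Σx, β + Σt) = Gamma(21 + 56, 7 + 10) = Gamma(77, 17).
Predictive mean over an 8-week window = T·E[λ|data] = 8·77/17 = 616/17.

616/17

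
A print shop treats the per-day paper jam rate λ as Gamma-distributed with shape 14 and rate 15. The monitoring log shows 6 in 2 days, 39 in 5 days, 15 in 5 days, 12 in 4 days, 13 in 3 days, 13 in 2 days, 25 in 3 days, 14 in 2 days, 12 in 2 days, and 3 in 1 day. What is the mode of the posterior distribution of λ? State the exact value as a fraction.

15/4

Total count: 6 + 39 + 15 + 12 + 13 + 13 + 25 + 14 + 12 + 3 = 152.
Total exposure: 2 + 5 + 5 + 4 + 3 + 2 + 3 + 2 + 2 + 1 = 29 days.
By Gamma–Poisson conjugacy, the posterior is Gamma(α + Σx, β + Σt) = Gamma(14 + 152, 15 + 29) = Gamma(166, 44).
Posterior mode = (α'−1)/β' = 165/44 = 15/4.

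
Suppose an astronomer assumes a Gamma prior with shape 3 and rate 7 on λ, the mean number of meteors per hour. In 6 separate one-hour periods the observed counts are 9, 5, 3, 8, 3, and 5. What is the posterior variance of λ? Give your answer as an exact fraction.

Total count: 9 + 5 + 3 + 8 + 3 + 5 = 33.
Total exposure: 6 hours.
By Gamma–Poisson conjugacy, the posterior is Gamma(α + Σx, β + Σt) = Gamma(3 + 33, 7 + 6) = Gamma(36, 13).
Posterior variance = α'/β'² = 36/169.

36/169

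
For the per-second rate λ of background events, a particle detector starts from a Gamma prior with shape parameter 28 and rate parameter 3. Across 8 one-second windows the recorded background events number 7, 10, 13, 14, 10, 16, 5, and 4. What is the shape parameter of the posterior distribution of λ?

107

Total count: 7 + 10 + 13 + 14 + 10 + 16 + 5 + 4 = 79.
Total exposure: 8 seconds.
Gamma(α, β) with Poisson data over total exposure Σt gives posterior Gamma(α+Σx, β+Σt) = Gamma(107, 11).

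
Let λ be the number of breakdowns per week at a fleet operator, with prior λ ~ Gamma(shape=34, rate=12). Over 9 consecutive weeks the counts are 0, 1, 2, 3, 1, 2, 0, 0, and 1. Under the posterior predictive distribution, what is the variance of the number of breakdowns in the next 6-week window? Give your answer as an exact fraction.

Total count: 0 + 1 + 2 + 3 + 1 + 2 + 0 + 0 + 1 = 10.
Total exposure: 9 weeks.
Gamma(α, β) with Poisson data over total exposure Σt gives posterior Gamma(α+Σx, β+Σt) = Gamma(44, 21).
The posterior predictive for a window of length T is Negative Binomial with variance T·α'·(β'+T)/β'² = 6·44·27/441 = 792/49.

792/49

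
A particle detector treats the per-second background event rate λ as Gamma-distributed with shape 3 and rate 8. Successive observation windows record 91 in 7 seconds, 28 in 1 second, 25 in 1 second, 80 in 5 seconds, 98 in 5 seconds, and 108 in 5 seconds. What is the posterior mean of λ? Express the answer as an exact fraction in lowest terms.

Total count: 91 + 28 + 25 + 80 + 98 + 108 = 430.
Total exposure: 7 + 1 + 1 + 5 + 5 + 5 = 24 seconds.
Posterior: α' = 3 + 430 = 433, β' = 8 + 24 = 32.
Posterior mean = α'/β' = 433/32.

433/32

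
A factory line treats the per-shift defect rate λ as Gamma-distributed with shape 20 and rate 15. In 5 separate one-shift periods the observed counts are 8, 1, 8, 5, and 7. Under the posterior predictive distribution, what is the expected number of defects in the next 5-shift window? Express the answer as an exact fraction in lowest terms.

49/4

Total count: 8 + 1 + 8 + 5 + 7 = 29.
Total exposure: 5 shifts.
The Gamma prior is conjugate for the Poisson rate, so λ | data ~ Gamma(20+29, 15+5) = Gamma(49, 20).
Predictive mean over a 5-shift window = T·E[λ|data] = 5·49/20 = 49/4.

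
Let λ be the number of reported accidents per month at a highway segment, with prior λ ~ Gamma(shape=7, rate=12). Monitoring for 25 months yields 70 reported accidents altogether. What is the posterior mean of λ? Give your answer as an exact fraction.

Total count 70 over total exposure 25 months.
The Gamma prior is conjugate for the Poisson rate, so λ | data ~ Gamma(7+70, 12+25) = Gamma(77, 37).
Posterior mean = α'/β' = 77/37.

77/37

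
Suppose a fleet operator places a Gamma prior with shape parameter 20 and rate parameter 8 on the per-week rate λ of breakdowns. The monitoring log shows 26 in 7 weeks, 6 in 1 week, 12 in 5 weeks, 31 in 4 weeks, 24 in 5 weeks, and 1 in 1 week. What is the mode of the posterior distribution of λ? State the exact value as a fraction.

Total count: 26 + 6 + 12 + 31 + 24 + 1 = 100.
Total exposure: 7 + 1 + 5 + 4 + 5 + 1 = 23 weeks.
Gamma(α, β) with Poisson data over total exposure Σt gives posterior Gamma(α+Σx, β+Σt) = Gamma(120, 31).
Posterior mode = (α'−1)/β' = 119/31.

119/31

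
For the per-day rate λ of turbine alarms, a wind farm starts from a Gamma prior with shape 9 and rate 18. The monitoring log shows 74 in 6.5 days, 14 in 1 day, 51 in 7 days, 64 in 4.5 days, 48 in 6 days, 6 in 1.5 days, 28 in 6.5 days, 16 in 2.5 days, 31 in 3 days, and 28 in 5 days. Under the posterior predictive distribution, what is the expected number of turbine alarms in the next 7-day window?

42

Total count: 74 + 14 + 51 + 64 + 48 + 6 + 28 + 16 + 31 + 28 = 360.
Total exposure: 6.5 + 1 + 7 + 4.5 + 6 + 1.5 + 6.5 + 2.5 + 3 + 5 = 43.5 days.
Posterior: α' = 9 + 360 = 369, β' = 18 + 43.5 = 123/2.
Predictive mean over a 7-day window = T·E[λ|data] = 7·369/(123/2) = 42.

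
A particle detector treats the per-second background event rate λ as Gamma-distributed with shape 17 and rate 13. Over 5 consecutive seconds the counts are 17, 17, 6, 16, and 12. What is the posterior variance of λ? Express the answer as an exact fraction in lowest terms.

Total count: 17 + 17 + 6 + 16 + 12 = 68.
Total exposure: 5 seconds.
Conjugate update: add total count to the shape and total exposure to the rate, giving Gamma(85, 18).
Posterior variance = α'/β'² = 85/324.

85/324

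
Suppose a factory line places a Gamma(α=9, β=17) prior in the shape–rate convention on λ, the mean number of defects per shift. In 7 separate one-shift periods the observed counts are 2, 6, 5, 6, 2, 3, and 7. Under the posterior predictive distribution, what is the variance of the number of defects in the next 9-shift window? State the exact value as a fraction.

165/8

Total count: 2 + 6 + 5 + 6 + 2 + 3 + 7 = 31.
Total exposure: 7 shifts.
The Gamma prior is conjugate for the Poisson rate, so λ | data ~ Gamma(9+31, 17+7) = Gamma(40, 24).
The posterior predictive for a window of length T is Negative Binomial with variance T·α'·(β'+T)/β'² = 9·40·33/576 = 165/8.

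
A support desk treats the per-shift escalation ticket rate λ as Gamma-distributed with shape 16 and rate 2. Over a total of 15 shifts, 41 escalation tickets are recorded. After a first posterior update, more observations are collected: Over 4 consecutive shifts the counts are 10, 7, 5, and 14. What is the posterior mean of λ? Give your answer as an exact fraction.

31/7

Total count 41 over total exposure 15 shifts.
After the first batch: Gamma(16 + 41, 2 + 15) = Gamma(57, 17).
Total count: 10 + 7 + 5 + 14 = 36.
Total exposure: 4 shifts.
After the second batch: Gamma(57 + 36, 17 + 4) = Gamma(93, 21).
Posterior mean = α'/β' = 93/21 = 31/7.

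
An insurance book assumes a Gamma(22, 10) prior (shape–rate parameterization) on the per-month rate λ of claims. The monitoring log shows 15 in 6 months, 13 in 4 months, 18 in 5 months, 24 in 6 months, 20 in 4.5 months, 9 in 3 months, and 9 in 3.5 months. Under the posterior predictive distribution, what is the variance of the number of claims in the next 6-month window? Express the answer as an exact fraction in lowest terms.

1040/49

Total count: 15 + 13 + 18 + 24 + 20 + 9 + 9 = 108.
Total exposure: 6 + 4 + 5 + 6 + 4.5 + 3 + 3.5 = 32 months.
By Gamma–Poisson conjugacy, the posterior is Gamma(α + Σx, β + Σt) = Gamma(22 + 108, 10 + 32) = Gamma(130, 42).
The posterior predictive for a window of length T is Negative Binomial with variance T·α'·(β'+T)/β'² = 6·130·48/1764 = 1040/49.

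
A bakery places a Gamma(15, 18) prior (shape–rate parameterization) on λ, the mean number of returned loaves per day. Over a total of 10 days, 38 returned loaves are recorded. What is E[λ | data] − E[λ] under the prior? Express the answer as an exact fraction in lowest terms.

89/84

Total count 38 over total exposure 10 days.
Gamma(α, β) with Poisson data over total exposure Σt gives posterior Gamma(α+Σx, β+Σt) = Gamma(53, 28).
Posterior mean = 53/28 = 53/28; prior mean = 15/18 = 5/6. Difference = 53/28 − 5/6 = 89/84.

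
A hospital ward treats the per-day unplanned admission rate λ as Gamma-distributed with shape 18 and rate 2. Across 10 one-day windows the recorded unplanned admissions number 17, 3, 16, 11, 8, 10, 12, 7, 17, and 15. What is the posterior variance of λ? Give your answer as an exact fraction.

67/72

Total count: 17 + 3 + 16 + 11 + 8 + 10 + 12 + 7 + 17 + 15 = 116.
Total exposure: 10 days.
Gamma(α, β) with Poisson data over total exposure Σt gives posterior Gamma(α+Σx, β+Σt) = Gamma(134, 12).
Posterior variance = α'/β'² = 134/144 = 67/72.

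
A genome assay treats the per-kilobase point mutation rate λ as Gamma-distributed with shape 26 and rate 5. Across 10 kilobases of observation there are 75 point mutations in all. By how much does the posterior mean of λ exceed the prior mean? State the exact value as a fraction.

23/15

Total count 75 over total exposure 10 kilobases.
Gamma(α, β) with Poisson data over total exposure Σt gives posterior Gamma(α+Σx, β+Σt) = Gamma(101, 15).
Posterior mean = 101/15 = 101/15; prior mean = 26/5 = 26/5. Difference = 101/15 − 26/5 = 23/15.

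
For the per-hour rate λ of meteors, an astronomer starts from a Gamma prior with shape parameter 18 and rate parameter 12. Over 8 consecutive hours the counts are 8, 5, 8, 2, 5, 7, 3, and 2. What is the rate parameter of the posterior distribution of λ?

Total count: 8 + 5 + 8 + 2 + 5 + 7 + 3 + 2 = 40.
Total exposure: 8 hours.
The Gamma prior is conjugate for the Poisson rate, so λ | data ~ Gamma(18+40, 12+8) = Gamma(58, 20).

20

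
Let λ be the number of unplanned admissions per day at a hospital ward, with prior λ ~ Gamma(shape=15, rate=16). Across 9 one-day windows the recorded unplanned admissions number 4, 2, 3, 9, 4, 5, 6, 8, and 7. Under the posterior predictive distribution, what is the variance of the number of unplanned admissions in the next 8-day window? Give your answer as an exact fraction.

16632/625

Total count: 4 + 2 + 3 + 9 + 4 + 5 + 6 + 8 + 7 = 48.
Total exposure: 9 days.
Gamma(α, β) with Poisson data over total exposure Σt gives posterior Gamma(α+Σx, β+Σt) = Gamma(63, 25).
The posterior predictive for a window of length T is Negative Binomial with variance T·α'·(β'+T)/β'² = 8·63·33/625 = 16632/625.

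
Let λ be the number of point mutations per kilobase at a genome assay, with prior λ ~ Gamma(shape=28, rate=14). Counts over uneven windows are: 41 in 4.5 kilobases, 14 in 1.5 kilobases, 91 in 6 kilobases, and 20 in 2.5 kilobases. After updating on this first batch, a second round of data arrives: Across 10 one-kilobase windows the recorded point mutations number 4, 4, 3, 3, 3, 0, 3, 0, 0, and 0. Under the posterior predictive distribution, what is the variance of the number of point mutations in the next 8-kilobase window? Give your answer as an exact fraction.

318432/5929

Total count: 41 + 14 + 91 + 20 = 166.
Total exposure: 4.5 + 1.5 + 6 + 2.5 = 14.5 kilobases.
After the first batch: Gamma(28 + 166, 14 + 14.5) = Gamma(194, 57/2).
Total count: 4 + 4 + 3 + 3 + 3 + 0 + 3 + 0 + 0 + 0 = 20.
Total exposure: 10 kilobases.
After the second batch: Gamma(194 + 20, 57/2 + 10) = Gamma(214, 77/2).
The posterior predictive for a window of length T is Negative Binomial with variance T·α'·(β'+T)/β'² = 8·214·(93/2)/(5929/4) = 318432/5929.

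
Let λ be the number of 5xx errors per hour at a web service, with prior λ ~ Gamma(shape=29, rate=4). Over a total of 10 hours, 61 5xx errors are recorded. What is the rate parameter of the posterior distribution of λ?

Total count 61 over total exposure 10 hours.
Gamma(α, β) with Poisson data over total exposure Σt gives posterior Gamma(α+Σx, β+Σt) = Gamma(90, 14).

14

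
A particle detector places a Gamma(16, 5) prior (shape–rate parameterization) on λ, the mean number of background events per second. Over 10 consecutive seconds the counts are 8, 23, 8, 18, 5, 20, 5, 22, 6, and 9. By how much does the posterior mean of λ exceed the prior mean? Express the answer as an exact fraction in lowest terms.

Total count: 8 + 23 + 8 + 18 + 5 + 20 + 5 + 22 + 6 + 9 = 124.
Total exposure: 10 seconds.
Gamma(α, β) with Poisson data over total exposure Σt gives posterior Gamma(α+Σx, β+Σt) = Gamma(140, 15).
Posterior mean = 140/15 = 28/3; prior mean = 16/5 = 16/5. Difference = 28/3 − 16/5 = 92/15.

92/15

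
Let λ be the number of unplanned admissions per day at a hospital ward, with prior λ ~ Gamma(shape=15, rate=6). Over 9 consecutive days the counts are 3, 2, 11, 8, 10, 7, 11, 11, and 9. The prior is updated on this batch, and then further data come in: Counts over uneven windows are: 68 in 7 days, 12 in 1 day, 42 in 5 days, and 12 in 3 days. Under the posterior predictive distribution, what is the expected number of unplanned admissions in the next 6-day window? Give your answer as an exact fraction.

Total count: 3 + 2 + 11 + 8 + 10 + 7 + 11 + 11 + 9 = 72.
Total exposure: 9 days.
After the first batch: Gamma(15 + 72, 6 + 9) = Gamma(87, 15).
Total count: 68 + 12 + 42 + 12 = 134.
Total exposure: 7 + 1 + 5 + 3 = 16 days.
After the second batch: Gamma(87 + 134, 15 + 16) = Gamma(221, 31).
Predictive mean over a 6-day window = T·E[λ|data] = 6·221/31 = 1326/31.

1326/31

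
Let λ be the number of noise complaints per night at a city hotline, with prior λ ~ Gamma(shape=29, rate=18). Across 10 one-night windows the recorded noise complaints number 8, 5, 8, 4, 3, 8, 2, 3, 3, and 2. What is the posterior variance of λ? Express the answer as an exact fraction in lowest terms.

75/784

Total count: 8 + 5 + 8 + 4 + 3 + 8 + 2 + 3 + 3 + 2 = 46.
Total exposure: 10 nights.
The Gamma prior is conjugate for the Poisson rate, so λ | data ~ Gamma(29+46, 18+10) = Gamma(75, 28).
Posterior variance = α'/β'² = 75/784.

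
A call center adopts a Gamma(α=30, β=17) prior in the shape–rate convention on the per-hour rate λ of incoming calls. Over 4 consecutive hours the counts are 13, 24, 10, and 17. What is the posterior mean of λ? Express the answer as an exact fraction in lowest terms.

94/21

Total count: 13 + 24 + 10 + 17 = 64.
Total exposure: 4 hours.
Posterior: α' = 30 + 64 = 94, β' = 17 + 4 = 21.
Posterior mean = α'/β' = 94/21.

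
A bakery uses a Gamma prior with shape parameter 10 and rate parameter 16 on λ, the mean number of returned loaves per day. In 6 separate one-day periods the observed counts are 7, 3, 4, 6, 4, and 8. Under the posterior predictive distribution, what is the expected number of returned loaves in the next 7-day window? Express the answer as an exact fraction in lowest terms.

147/11

Total count: 7 + 3 + 4 + 6 + 4 + 8 = 32.
Total exposure: 6 days.
Gamma(α, β) with Poisson data over total exposure Σt gives posterior Gamma(α+Σx, β+Σt) = Gamma(42, 22).
Predictive mean over a 7-day window = T·E[λ|data] = 7·42/22 = 147/11.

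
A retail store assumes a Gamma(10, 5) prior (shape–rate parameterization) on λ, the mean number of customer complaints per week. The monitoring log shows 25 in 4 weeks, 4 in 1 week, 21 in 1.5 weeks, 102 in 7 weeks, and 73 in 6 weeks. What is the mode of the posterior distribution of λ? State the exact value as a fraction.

468/49

Total count: 25 + 4 + 21 + 102 + 73 = 225.
Total exposure: 4 + 1 + 1.5 + 7 + 6 = 19.5 weeks.
Gamma(α, β) with Poisson data over total exposure Σt gives posterior Gamma(α+Σx, β+Σt) = Gamma(235, 49/2).
Posterior mode = (α'−1)/β' = 234/(49/2) = 468/49.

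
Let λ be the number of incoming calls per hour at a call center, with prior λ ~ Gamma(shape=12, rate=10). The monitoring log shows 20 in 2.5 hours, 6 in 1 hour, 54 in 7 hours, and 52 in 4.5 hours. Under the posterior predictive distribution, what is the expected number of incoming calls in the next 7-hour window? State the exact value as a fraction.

Total count: 20 + 6 + 54 + 52 = 132.
Total exposure: 2.5 + 1 + 7 + 4.5 = 15 hours.
Posterior: α' = 12 + 132 = 144, β' = 10 + 15 = 25.
Predictive mean over a 7-hour window = T·E[λ|data] = 7·144/25 = 1008/25.

1008/25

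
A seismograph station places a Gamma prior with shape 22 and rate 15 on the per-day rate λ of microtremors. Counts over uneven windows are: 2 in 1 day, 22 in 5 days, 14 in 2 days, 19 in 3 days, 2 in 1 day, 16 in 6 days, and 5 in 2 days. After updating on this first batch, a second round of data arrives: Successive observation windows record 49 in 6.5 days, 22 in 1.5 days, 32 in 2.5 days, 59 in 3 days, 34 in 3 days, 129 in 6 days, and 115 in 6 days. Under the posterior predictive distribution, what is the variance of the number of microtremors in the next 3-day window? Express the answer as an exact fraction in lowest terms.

432516/16129

Total count: 2 + 22 + 14 + 19 + 2 + 16 + 5 = 80.
Total exposure: 1 + 5 + 2 + 3 + 1 + 6 + 2 = 20 days.
After the first batch: Gamma(22 + 80, 15 + 20) = Gamma(102, 35).
Total count: 49 + 22 + 32 + 59 + 34 + 129 + 115 = 440.
Total exposure: 6.5 + 1.5 + 2.5 + 3 + 3 + 6 + 6 = 28.5 days.
After the second batch: Gamma(102 + 440, 35 + 28.5) = Gamma(542, 127/2).
The posterior predictive for a window of length T is Negative Binomial with variance T·α'·(β'+T)/β'² = 3·542·(133/2)/(16129/4) = 432516/16129.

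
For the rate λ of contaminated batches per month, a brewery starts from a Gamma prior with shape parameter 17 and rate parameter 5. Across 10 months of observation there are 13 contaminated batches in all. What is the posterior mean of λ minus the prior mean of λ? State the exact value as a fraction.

Total count 13 over total exposure 10 months.
Posterior: α' = 17 + 13 = 30, β' = 5 + 10 = 15.
Posterior mean = 30/15 = 2; prior mean = 17/5 = 17/5. Difference = 2 − 17/5 = -7/5.

-7/5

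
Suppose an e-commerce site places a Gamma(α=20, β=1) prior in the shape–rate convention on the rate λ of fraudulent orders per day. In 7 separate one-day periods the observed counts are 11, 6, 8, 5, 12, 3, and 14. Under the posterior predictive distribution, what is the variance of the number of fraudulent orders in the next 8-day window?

Total count: 11 + 6 + 8 + 5 + 12 + 3 + 14 = 59.
Total exposure: 7 days.
Conjugate update: add total count to the shape and total exposure to the rate, giving Gamma(79, 8).
The posterior predictive for a window of length T is Negative Binomial with variance T·α'·(β'+T)/β'² = 8·79·16/64 = 158.

158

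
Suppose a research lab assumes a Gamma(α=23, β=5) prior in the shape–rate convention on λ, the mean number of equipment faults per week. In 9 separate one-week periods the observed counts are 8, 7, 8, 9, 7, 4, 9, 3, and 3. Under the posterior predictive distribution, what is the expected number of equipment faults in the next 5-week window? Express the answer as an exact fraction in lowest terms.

405/14

Total count: 8 + 7 + 8 + 9 + 7 + 4 + 9 + 3 + 3 = 58.
Total exposure: 9 weeks.
Conjugate update: add total count to the shape and total exposure to the rate, giving Gamma(81, 14).
Predictive mean over a 5-week window = T·E[λ|data] = 5·81/14 = 405/14.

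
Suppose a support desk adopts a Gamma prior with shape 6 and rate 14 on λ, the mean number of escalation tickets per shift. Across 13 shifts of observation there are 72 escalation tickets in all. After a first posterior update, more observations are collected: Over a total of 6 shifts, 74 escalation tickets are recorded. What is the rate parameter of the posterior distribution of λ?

Total count 72 over total exposure 13 shifts.
After the first batch: Gamma(6 + 72, 14 + 13) = Gamma(78, 27).
Total count 74 over total exposure 6 shifts.
After the second batch: Gamma(78 + 74, 27 + 6) = Gamma(152, 33).

33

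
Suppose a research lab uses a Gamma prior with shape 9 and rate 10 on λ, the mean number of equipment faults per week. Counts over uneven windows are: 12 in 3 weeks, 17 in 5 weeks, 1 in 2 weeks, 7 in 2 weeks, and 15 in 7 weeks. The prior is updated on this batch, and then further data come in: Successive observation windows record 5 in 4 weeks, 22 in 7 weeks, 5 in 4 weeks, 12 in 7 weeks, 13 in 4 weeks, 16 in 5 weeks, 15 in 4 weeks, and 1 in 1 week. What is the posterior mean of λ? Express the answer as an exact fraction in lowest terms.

Total count: 12 + 17 + 1 + 7 + 15 = 52.
Total exposure: 3 + 5 + 2 + 2 + 7 = 19 weeks.
After the first batch: Gamma(9 + 52, 10 + 19) = Gamma(61, 29).
Total count: 5 + 22 + 5 + 12 + 13 + 16 + 15 + 1 = 89.
Total exposure: 4 + 7 + 4 + 7 + 4 + 5 + 4 + 1 = 36 weeks.
After the second batch: Gamma(61 + 89, 29 + 36) = Gamma(150, 65).
Posterior mean = α'/β' = 150/65 = 30/13.

30/13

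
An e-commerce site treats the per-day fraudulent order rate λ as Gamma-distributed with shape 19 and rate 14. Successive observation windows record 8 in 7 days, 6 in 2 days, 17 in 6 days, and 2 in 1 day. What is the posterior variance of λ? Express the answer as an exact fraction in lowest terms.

13/225

Total count: 8 + 6 + 17 + 2 = 33.
Total exposure: 7 + 2 + 6 + 1 = 16 days.
Posterior: α' = 19 + 33 = 52, β' = 14 + 16 = 30.
Posterior variance = α'/β'² = 52/900 = 13/225.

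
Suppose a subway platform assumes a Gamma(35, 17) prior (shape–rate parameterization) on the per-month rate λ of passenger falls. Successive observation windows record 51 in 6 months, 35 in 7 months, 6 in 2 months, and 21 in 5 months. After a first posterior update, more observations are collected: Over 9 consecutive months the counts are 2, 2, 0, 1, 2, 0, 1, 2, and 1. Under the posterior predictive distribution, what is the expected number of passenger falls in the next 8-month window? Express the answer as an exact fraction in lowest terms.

636/23

Total count: 51 + 35 + 6 + 21 = 113.
Total exposure: 6 + 7 + 2 + 5 = 20 months.
After the first batch: Gamma(35 + 113, 17 + 20) = Gamma(148, 37).
Total count: 2 + 2 + 0 + 1 + 2 + 0 + 1 + 2 + 1 = 11.
Total exposure: 9 months.
After the second batch: Gamma(148 + 11, 37 + 9) = Gamma(159, 46).
Predictive mean over an 8-month window = T·E[λ|data] = 8·159/46 = 636/23.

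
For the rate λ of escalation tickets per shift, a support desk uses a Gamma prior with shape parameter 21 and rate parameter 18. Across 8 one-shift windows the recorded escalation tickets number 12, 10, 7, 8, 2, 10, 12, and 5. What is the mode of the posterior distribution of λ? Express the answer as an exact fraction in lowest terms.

Total count: 12 + 10 + 7 + 8 + 2 + 10 + 12 + 5 = 66.
Total exposure: 8 shifts.
Gamma(α, β) with Poisson data over total exposure Σt gives posterior Gamma(α+Σx, β+Σt) = Gamma(87, 26).
Posterior mode = (α'−1)/β' = 86/26 = 43/13.

43/13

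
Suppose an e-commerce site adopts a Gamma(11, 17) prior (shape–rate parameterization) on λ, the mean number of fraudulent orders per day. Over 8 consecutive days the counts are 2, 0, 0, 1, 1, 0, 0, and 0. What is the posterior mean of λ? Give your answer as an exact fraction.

3/5

Total count: 2 + 0 + 0 + 1 + 1 + 0 + 0 + 0 = 4.
Total exposure: 8 days.
By Gamma–Poisson conjugacy, the posterior is Gamma(α + Σx, β + Σt) = Gamma(11 + 4, 17 + 8) = Gamma(15, 25).
Posterior mean = α'/β' = 15/25 = 3/5.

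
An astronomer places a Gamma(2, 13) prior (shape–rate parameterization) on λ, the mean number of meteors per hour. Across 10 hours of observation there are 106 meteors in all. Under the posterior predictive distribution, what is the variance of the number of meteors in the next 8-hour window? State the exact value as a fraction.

26784/529

Total count 106 over total exposure 10 hours.
Conjugate update: add total count to the shape and total exposure to the rate, giving Gamma(108, 23).
The posterior predictive for a window of length T is Negative Binomial with variance T·α'·(β'+T)/β'² = 8·108·31/529 = 26784/529.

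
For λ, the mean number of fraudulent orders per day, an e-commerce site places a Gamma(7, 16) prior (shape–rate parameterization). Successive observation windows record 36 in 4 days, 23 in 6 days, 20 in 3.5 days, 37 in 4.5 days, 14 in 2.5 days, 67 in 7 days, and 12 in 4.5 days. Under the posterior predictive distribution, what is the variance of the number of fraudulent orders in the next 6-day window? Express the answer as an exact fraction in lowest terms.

243/8

Total count: 36 + 23 + 20 + 37 + 14 + 67 + 12 = 209.
Total exposure: 4 + 6 + 3.5 + 4.5 + 2.5 + 7 + 4.5 = 32 days.
Gamma(α, β) with Poisson data over total exposure Σt gives posterior Gamma(α+Σx, β+Σt) = Gamma(216, 48).
The posterior predictive for a window of length T is Negative Binomial with variance T·α'·(β'+T)/β'² = 6·216·54/2304 = 243/8.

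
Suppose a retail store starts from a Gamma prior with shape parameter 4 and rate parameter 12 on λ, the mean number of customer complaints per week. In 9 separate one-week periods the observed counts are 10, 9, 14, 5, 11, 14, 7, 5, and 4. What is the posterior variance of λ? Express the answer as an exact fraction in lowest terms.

83/441

Total count: 10 + 9 + 14 + 5 + 11 + 14 + 7 + 5 + 4 = 79.
Total exposure: 9 weeks.
Gamma(α, β) with Poisson data over total exposure Σt gives posterior Gamma(α+Σx, β+Σt) = Gamma(83, 21).
Posterior variance = α'/β'² = 83/441.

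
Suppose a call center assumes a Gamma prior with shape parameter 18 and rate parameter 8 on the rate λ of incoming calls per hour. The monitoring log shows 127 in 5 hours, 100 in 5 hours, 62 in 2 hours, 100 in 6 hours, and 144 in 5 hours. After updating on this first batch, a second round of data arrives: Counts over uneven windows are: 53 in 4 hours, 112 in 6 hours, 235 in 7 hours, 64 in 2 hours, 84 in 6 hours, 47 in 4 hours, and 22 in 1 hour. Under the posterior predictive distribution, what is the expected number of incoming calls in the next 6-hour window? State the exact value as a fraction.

Total count: 127 + 100 + 62 + 100 + 144 = 533.
Total exposure: 5 + 5 + 2 + 6 + 5 = 23 hours.
After the first batch: Gamma(18 + 533, 8 + 23) = Gamma(551, 31).
Total count: 53 + 112 + 235 + 64 + 84 + 47 + 22 = 617.
Total exposure: 4 + 6 + 7 + 2 + 6 + 4 + 1 = 30 hours.
After the second batch: Gamma(551 + 617, 31 + 30) = Gamma(1168, 61).
Predictive mean over a 6-hour window = T·E[λ|data] = 6·1168/61 = 7008/61.

7008/61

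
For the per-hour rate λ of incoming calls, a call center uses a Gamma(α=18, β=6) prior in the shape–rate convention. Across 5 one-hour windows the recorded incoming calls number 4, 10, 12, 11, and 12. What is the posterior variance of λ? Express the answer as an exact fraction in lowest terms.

Total count: 4 + 10 + 12 + 11 + 12 = 49.
Total exposure: 5 hours.
Gamma(α, β) with Poisson data over total exposure Σt gives posterior Gamma(α+Σx, β+Σt) = Gamma(67, 11).
Posterior variance = α'/β'² = 67/121.

67/121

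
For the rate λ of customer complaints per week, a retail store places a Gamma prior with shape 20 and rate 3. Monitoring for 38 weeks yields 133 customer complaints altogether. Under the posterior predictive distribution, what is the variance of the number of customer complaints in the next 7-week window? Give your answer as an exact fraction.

51408/1681

Total count 133 over total exposure 38 weeks.
The Gamma prior is conjugate for the Poisson rate, so λ | data ~ Gamma(20+133, 3+38) = Gamma(153, 41).
The posterior predictive for a window of length T is Negative Binomial with variance T·α'·(β'+T)/β'² = 7·153·48/1681 = 51408/1681.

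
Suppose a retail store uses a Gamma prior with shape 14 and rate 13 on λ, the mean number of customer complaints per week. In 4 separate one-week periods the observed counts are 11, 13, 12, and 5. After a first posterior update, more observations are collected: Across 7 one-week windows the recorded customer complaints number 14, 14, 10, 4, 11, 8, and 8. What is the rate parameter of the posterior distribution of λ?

Total count: 11 + 13 + 12 + 5 = 41.
Total exposure: 4 weeks.
After the first batch: Gamma(14 + 41, 13 + 4) = Gamma(55, 17).
Total count: 14 + 14 + 10 + 4 + 11 + 8 + 8 = 69.
Total exposure: 7 weeks.
After the second batch: Gamma(55 + 69, 17 + 7) = Gamma(124, 24).

24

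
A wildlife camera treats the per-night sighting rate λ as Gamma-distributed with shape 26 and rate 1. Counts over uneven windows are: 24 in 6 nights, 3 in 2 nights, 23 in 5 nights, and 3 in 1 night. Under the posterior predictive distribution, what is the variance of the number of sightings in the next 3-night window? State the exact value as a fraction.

474/25

Total count: 24 + 3 + 23 + 3 = 53.
Total exposure: 6 + 2 + 5 + 1 = 14 nights.
Conjugate update: add total count to the shape and total exposure to the rate, giving Gamma(79, 15).
The posterior predictive for a window of length T is Negative Binomial with variance T·α'·(β'+T)/β'² = 3·79·18/225 = 474/25.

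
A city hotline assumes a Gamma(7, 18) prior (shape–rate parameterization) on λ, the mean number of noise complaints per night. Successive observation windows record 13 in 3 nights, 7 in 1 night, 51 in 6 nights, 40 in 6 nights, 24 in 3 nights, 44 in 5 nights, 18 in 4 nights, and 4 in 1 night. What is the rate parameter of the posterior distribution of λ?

47

Total count: 13 + 7 + 51 + 40 + 24 + 44 + 18 + 4 = 201.
Total exposure: 3 + 1 + 6 + 6 + 3 + 5 + 4 + 1 = 29 nights.
Gamma(α, β) with Poisson data over total exposure Σt gives posterior Gamma(α+Σx, β+Σt) = Gamma(208, 47).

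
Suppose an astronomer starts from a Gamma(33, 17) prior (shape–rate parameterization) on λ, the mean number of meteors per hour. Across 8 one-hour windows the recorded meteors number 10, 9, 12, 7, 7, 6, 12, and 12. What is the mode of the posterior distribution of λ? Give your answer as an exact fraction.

Total count: 10 + 9 + 12 + 7 + 7 + 6 + 12 + 12 = 75.
Total exposure: 8 hours.
Conjugate update: add total count to the shape and total exposure to the rate, giving Gamma(108, 25).
Posterior mode = (α'−1)/β' = 107/25.

107/25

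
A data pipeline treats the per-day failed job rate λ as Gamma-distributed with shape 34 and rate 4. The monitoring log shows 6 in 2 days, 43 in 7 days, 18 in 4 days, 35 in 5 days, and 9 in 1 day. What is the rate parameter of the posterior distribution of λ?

Total count: 6 + 43 + 18 + 35 + 9 = 111.
Total exposure: 2 + 7 + 4 + 5 + 1 = 19 days.
Posterior: α' = 34 + 111 = 145, β' = 4 + 19 = 23.

23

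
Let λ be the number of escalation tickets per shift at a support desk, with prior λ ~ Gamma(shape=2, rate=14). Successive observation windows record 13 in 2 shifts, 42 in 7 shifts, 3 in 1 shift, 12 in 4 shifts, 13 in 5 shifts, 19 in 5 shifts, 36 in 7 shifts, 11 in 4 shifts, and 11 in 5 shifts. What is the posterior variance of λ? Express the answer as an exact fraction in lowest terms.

1/18

Total count: 13 + 42 + 3 + 12 + 13 + 19 + 36 + 11 + 11 = 160.
Total exposure: 2 + 7 + 1 + 4 + 5 + 5 + 7 + 4 + 5 = 40 shifts.
Conjugate update: add total count to the shape and total exposure to the rate, giving Gamma(162, 54).
Posterior variance = α'/β'² = 162/2916 = 1/18.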